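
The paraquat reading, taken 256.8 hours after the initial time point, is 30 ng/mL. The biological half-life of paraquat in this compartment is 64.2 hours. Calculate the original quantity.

480 ng/mL

Number of half-lives elapsed: n = 256.8/64.2 ≈ 4.
A₀ = A × 2^n = 30 × 2^4 = 30 × 16 ≈ 480 ng/mL.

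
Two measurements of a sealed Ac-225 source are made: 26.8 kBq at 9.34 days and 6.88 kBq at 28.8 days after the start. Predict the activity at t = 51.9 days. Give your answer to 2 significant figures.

Over Δt = 28.8 − 9.34 = 19.46 days, the level fell by a factor of 26.8/6.88 ≈ 3.8953.
n = log₂(3.8953) ≈ 1.9618 half-lives, so t½ = 19.46/1.9618 ≈ 9.9197 days.
From t = 28.8 to t = 51.9: 6.88 × (1/2)^((51.9−28.8)/9.9197) ≈ 1.3696 kBq.

1.4 kBq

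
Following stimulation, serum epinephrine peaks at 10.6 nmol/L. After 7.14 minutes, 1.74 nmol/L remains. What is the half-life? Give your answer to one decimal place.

2.7 minutes

A/A₀ = 1.74/10.6 ≈ 0.16415.
n = log₂(6.092) ≈ 2.6069 half-lives elapsed in 7.14 minutes.
t½ = 7.14/2.6069 ≈ 2.7389 minutes.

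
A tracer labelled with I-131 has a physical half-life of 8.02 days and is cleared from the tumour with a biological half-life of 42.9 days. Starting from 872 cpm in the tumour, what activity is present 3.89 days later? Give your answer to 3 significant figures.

1/t_eff = 1/t_phys + 1/t_biol = 1/8.02 + 1/42.9 = 0.148 per day.
t_eff = 8.02 × 42.9 / (8.02 + 42.9) ≈ 6.7568 days.
Remaining = 872 × (1/2)^(3.89/6.7568) = 872 × (1/2)^0.57571 ≈ 585.07 cpm.

585 cpm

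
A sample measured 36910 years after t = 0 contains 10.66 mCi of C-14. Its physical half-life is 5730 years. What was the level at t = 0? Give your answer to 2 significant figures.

930 mCi

Number of half-lives elapsed: n = 36910/5730 ≈ 6.4415.
A₀ = A × 2^n = 10.66 × 2^6.4415 = 10.66 × 86.915 ≈ 926.52 mCi.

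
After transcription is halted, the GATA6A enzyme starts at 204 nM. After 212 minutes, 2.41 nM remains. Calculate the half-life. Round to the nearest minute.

A/A₀ = 2.41/204 ≈ 0.011814.
n = log₂(84.647) ≈ 6.4034 half-lives elapsed in 212 minutes.
t½ = 212/6.4034 ≈ 33.107 minutes.

33 minutes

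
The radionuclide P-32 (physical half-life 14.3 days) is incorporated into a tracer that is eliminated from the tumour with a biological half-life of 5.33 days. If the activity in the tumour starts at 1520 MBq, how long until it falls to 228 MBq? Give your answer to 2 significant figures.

11 days

1/t_eff = 1/t_phys + 1/t_biol = 1/14.3 + 1/5.33 = 0.25755 per day.
t_eff = 14.3 × 5.33 / (14.3 + 5.33) ≈ 3.8828 days.
n = log₂(1520/228) ≈ 2.737; t = 2.737 × 3.8828 ≈ 10.627 days.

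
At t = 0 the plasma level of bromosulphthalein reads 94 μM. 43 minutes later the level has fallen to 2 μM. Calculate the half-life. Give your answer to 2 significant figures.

7.7 minutes

A/A₀ = 2/94 ≈ 0.021277.
n = log₂(47) ≈ 5.5546 half-lives elapsed in 43 minutes.
t½ = 43/5.5546 ≈ 7.7413 minutes.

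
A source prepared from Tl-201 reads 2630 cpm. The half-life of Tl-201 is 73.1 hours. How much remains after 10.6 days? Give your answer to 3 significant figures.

Convert the elapsed time: 10.6 days = 254.4 hours.
Number of half-lives: n = 254.4/73.1 ≈ 3.4802.
Remaining = 2630 × (1/2)^3.4802 = 2630 × 0.089612 ≈ 235.68 cpm.

236 cpm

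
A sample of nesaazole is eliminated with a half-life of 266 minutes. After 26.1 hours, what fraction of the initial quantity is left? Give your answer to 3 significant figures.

0.0169

26.1 hours = 1566 minutes.
n = 1566/266 ≈ 5.8872 half-lives.
Fraction remaining = (1/2)^5.8872 ≈ 0.016895.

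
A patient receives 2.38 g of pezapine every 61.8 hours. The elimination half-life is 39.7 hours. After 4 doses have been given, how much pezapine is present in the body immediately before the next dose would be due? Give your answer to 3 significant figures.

1.21 g

The 4 doses were given 247.2, 185.4, 123.6, 61.8 hours ago.
Total = 2.38·(1/2)^(247.2/39.7) + 2.38·(1/2)^(185.4/39.7) + 2.38·(1/2)^(123.6/39.7) + 2.38·(1/2)^(61.8/39.7)
      = 0.03178 + 0.093489 + 0.27502 + 0.80904 ≈ 1.2093 g.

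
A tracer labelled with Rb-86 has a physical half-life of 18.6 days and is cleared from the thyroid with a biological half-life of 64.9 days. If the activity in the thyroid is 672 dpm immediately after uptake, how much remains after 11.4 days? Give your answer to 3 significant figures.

389 dpm

1/t_eff = 1/t_phys + 1/t_biol = 1/18.6 + 1/64.9 = 0.069172 per day.
t_eff = 18.6 × 64.9 / (18.6 + 64.9) ≈ 14.457 days.
Remaining = 672 × (1/2)^(11.4/14.457) = 672 × (1/2)^0.78856 ≈ 389.04 dpm.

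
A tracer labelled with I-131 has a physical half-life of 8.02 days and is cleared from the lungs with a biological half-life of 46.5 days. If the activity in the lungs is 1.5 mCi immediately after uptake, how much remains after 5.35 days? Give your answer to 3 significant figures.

1/t_eff = 1/t_phys + 1/t_biol = 1/8.02 + 1/46.5 = 0.14619 per day.
t_eff = 8.02 × 46.5 / (8.02 + 46.5) ≈ 6.8402 days.
Remaining = 1.5 × (1/2)^(5.35/6.8402) = 1.5 × (1/2)^0.78214 ≈ 0.87226 mCi.

0.872 mCi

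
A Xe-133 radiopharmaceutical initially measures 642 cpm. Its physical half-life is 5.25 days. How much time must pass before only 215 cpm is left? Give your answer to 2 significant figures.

Fraction remaining = 215/642 ≈ 0.33489.
n = log₂(642/215) = ln(2.986)/ln 2 ≈ 1.5782 half-lives.
t = n × t½ = 1.5782 × 5.25 ≈ 8.2857 days.

8.3 days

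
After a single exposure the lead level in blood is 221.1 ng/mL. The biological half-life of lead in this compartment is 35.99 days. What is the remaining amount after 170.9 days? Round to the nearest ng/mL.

8 ng/mL

Number of half-lives: n = 170.9/35.99 ≈ 4.7485.
Remaining = 221.1 × (1/2)^4.7485 = 221.1 × 0.0372 ≈ 8.225 ng/mL.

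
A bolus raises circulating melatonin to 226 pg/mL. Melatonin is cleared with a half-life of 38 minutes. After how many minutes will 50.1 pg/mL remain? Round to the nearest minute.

Fraction remaining = 50.1/226 ≈ 0.22168.
n = log₂(226/50.1) = ln(4.511)/ln 2 ≈ 2.1734 half-lives.
t = n × t½ = 2.1734 × 38 ≈ 82.591 minutes.

83 minutes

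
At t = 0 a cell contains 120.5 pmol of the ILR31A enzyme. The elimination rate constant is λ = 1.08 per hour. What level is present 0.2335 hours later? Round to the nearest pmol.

94 pmol

t½ = ln 2 / λ = 0.69315 / 1.08 ≈ 0.6418 hours.
Number of half-lives: n = 0.2335/0.6418 ≈ 0.36382.
Remaining = 120.5 × (1/2)^0.36382 = 120.5 × 0.7771 ≈ 93.641 pmol.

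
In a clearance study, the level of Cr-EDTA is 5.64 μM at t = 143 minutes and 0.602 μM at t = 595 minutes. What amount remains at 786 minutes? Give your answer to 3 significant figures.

Over Δt = 595 − 143 = 452 minutes, the level fell by a factor of 5.64/0.602 ≈ 9.3688.
n = log₂(9.3688) ≈ 3.2279 half-lives, so t½ = 452/3.2279 ≈ 140.03 minutes.
From t = 595 to t = 786: 0.602 × (1/2)^((786−595)/140.03) ≈ 0.23388 μM.

0.234 μM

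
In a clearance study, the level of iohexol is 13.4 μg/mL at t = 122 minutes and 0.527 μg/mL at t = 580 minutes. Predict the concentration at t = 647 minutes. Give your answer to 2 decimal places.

0.33 μg/mL

Over Δt = 580 − 122 = 458 minutes, the level fell by a factor of 13.4/0.527 ≈ 25.427.
n = log₂(25.427) ≈ 4.6683 half-lives, so t½ = 458/4.6683 ≈ 98.109 minutes.
From t = 580 to t = 647: 0.527 × (1/2)^((647−580)/98.109) ≈ 0.32827 μg/mL.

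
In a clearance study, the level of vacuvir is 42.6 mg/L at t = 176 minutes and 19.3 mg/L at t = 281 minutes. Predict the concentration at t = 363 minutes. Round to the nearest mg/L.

10 mg/L

Over Δt = 281 − 176 = 105 minutes, the level fell by a factor of 42.6/19.3 ≈ 2.2073.
n = log₂(2.2073) ≈ 1.1423 half-lives, so t½ = 105/1.1423 ≈ 91.924 minutes.
From t = 281 to t = 363: 19.3 × (1/2)^((363−281)/91.924) ≈ 10.4 mg/L.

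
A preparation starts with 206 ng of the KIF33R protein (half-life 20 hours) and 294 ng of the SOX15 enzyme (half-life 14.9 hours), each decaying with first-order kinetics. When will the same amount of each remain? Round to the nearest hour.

30 hours

Set 206·(1/2)^(t/20) = 294·(1/2)^(t/14.9).
Taking log₂: log₂(206/294) = t·(1/20 − 1/14.9).
log₂(0.70068) = -0.51317; 1/20 − 1/14.9 = -0.017114.
t = -0.51317 / -0.017114 ≈ 29.985 hours.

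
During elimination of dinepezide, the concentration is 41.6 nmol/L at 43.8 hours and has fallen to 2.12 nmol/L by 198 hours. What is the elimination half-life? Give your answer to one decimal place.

Over Δt = 198 − 43.8 = 154.2 hours, the level fell by a factor of 41.6/2.12 ≈ 19.623.
n = log₂(19.623) ≈ 4.2944 half-lives, so t½ = 154.2/4.2944 ≈ 35.907 hours.

35.9 hours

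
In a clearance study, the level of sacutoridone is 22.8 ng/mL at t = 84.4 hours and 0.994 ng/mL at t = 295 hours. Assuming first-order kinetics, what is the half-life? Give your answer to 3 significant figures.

46.6 hours

Over Δt = 295 − 84.4 = 210.6 hours, the level fell by a factor of 22.8/0.994 ≈ 22.938.
n = log₂(22.938) ≈ 4.5196 half-lives, so t½ = 210.6/4.5196 ≈ 46.597 hours.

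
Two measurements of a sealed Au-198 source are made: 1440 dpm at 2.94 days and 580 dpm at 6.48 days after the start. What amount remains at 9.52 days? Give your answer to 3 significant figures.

266 dpm

Over Δt = 6.48 − 2.94 = 3.54 days, the level fell by a factor of 1440/580 ≈ 2.4828.
n = log₂(2.4828) ≈ 1.3119 half-lives, so t½ = 3.54/1.3119 ≈ 2.6983 days.
From t = 6.48 to t = 9.52: 580 × (1/2)^((9.52−6.48)/2.6983) ≈ 265.63 dpm.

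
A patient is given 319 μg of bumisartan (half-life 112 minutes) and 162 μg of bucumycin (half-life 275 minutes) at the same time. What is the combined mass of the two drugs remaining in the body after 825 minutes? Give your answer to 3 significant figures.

22.2 μg

bumisartan: 319 × (1/2)^(825/112) = 319 × (1/2)^7.3661 ≈ 1.9337 μg.
bucumycin: 162 × (1/2)^(825/275) = 162 × (1/2)^3 ≈ 20.25 μg.
Total = 1.9337 + 20.25 ≈ 22.184 μg.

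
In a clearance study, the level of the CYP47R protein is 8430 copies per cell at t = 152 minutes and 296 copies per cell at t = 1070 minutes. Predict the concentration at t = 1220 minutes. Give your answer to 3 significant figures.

171 copies per cell

Over Δt = 1070 − 152 = 918 minutes, the level fell by a factor of 8430/296 ≈ 28.48.
n = log₂(28.48) ≈ 4.8319 half-lives, so t½ = 918/4.8319 ≈ 189.99 minutes.
From t = 1070 to t = 1220: 296 × (1/2)^((1220−1070)/189.99) ≈ 171.25 copies per cell.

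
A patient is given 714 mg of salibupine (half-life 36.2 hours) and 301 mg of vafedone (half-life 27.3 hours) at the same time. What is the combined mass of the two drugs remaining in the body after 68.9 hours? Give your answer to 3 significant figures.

243 mg

salibupine: 714 × (1/2)^(68.9/36.2) = 714 × (1/2)^1.9033 ≈ 190.87 mg.
vafedone: 301 × (1/2)^(68.9/27.3) = 301 × (1/2)^2.5238 ≈ 52.339 mg.
Total = 190.87 + 52.339 ≈ 243.21 mg.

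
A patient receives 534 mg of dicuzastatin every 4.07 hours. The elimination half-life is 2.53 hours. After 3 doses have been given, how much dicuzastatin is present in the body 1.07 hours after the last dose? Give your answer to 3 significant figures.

The 3 doses were given 9.21, 5.14, 1.07 hours ago.
Total = 534·(1/2)^(9.21/2.53) + 534·(1/2)^(5.14/2.53) + 534·(1/2)^(1.07/2.53)
      = 42.825 + 130.61 + 398.32 ≈ 571.75 mg.

572 mg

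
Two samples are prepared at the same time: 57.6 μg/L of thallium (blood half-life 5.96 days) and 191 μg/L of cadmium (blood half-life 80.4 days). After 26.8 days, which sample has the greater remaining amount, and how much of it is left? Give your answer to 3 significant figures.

cadmium, 152 μg/L

thallium: 57.6 × (1/2)^4.4966 ≈ 2.5515 μg/L.
cadmium: 191 × (1/2)^0.33333 ≈ 151.6 μg/L.
Cadmium has more remaining, at ≈ 151.6 μg/L.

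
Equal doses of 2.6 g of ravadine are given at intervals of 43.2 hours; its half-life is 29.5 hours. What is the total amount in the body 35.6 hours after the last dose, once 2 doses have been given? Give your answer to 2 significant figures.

1.5 g

The 2 doses were given 78.8, 35.6 hours ago.
Total = 2.6·(1/2)^(78.8/29.5) + 2.6·(1/2)^(35.6/29.5)
      = 0.40819 + 1.1264 ≈ 1.5346 g.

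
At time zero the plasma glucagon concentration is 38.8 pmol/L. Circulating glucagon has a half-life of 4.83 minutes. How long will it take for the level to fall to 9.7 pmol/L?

9.7/38.8 = 1/4, so 2 half-lives have elapsed.
t = 2 × 4.83 = 9.66 minutes.

9.66 minutes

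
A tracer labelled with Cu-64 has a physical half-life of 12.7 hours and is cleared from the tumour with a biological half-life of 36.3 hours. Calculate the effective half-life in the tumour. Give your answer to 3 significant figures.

9.41 hours

1/t_eff = 1/t_phys + 1/t_biol = 1/12.7 + 1/36.3 = 0.10629 per hour.
t_eff = 12.7 × 36.3 / (12.7 + 36.3) ≈ 9.4084 hours.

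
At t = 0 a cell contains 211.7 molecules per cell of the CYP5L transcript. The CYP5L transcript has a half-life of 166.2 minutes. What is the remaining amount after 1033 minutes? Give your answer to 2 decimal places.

2.85 molecules per cell

Number of half-lives: n = 1033/166.2 ≈ 6.2154.
Remaining = 211.7 × (1/2)^6.2154 = 211.7 × 0.013458 ≈ 2.849 molecules per cell.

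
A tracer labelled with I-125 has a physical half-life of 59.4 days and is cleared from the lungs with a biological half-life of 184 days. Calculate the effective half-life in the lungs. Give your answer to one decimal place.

44.9 days

1/t_eff = 1/t_phys + 1/t_biol = 1/59.4 + 1/184 = 0.02227 per day.
t_eff = 59.4 × 184 / (59.4 + 184) ≈ 44.904 days.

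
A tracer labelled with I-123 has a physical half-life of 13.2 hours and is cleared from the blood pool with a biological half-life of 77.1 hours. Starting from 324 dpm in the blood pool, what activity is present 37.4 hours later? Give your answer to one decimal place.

1/t_eff = 1/t_phys + 1/t_biol = 1/13.2 + 1/77.1 = 0.088728 per hour.
t_eff = 13.2 × 77.1 / (13.2 + 77.1) ≈ 11.27 hours.
Remaining = 324 × (1/2)^(37.4/11.27) = 324 × (1/2)^3.3184 ≈ 32.479 dpm.

32.5 dpm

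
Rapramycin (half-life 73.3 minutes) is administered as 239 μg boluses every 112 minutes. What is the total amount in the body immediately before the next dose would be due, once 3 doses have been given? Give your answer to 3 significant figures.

The 3 doses were given 336, 224, 112 minutes ago.
Total = 239·(1/2)^(336/73.3) + 239·(1/2)^(224/73.3) + 239·(1/2)^(112/73.3)
      = 9.9657 + 28.739 + 82.877 ≈ 121.58 μg.

122 μg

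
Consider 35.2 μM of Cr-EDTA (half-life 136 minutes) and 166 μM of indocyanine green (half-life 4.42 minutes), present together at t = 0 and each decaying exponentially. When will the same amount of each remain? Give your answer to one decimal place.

10.2 minutes

Set 35.2·(1/2)^(t/136) = 166·(1/2)^(t/4.42).
Taking log₂: log₂(35.2/166) = t·(1/136 − 1/4.42).
log₂(0.21205) = -2.2375; 1/136 − 1/4.42 = -0.21889.
t = -2.2375 / -0.21889 ≈ 10.222 minutes.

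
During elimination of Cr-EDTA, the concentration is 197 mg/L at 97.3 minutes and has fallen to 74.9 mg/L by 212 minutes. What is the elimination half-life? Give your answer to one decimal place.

Over Δt = 212 − 97.3 = 114.7 minutes, the level fell by a factor of 197/74.9 ≈ 2.6302.
n = log₂(2.6302) ≈ 1.3952 half-lives, so t½ = 114.7/1.3952 ≈ 82.213 minutes.

82.2 minutes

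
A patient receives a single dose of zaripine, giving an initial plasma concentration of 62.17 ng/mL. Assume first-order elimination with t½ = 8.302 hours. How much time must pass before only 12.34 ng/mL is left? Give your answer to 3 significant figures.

Fraction remaining = 12.34/62.17 ≈ 0.19849.
n = log₂(62.17/12.34) = ln(5.0381)/ln 2 ≈ 2.3329 half-lives.
t = n × t½ = 2.3329 × 8.302 ≈ 19.368 hours.

19.4 hours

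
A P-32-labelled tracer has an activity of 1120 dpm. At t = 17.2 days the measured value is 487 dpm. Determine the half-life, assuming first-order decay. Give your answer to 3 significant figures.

14.3 days

A/A₀ = 487/1120 ≈ 0.43482.
n = log₂(2.2998) ≈ 1.2015 half-lives elapsed in 17.2 days.
t½ = 17.2/1.2015 ≈ 14.315 days.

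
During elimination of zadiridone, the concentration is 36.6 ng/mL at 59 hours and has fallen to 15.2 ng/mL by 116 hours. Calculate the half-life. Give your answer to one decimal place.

45.0 hours

Over Δt = 116 − 59 = 57 hours, the level fell by a factor of 36.6/15.2 ≈ 2.4079.
n = log₂(2.4079) ≈ 1.2678 half-lives, so t½ = 57/1.2678 ≈ 44.961 hours.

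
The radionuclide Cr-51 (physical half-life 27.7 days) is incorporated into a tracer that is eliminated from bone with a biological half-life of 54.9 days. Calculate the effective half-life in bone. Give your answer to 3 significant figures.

1/t_eff = 1/t_phys + 1/t_biol = 1/27.7 + 1/54.9 = 0.054316 per day.
t_eff = 27.7 × 54.9 / (27.7 + 54.9) ≈ 18.411 days.

18.4 days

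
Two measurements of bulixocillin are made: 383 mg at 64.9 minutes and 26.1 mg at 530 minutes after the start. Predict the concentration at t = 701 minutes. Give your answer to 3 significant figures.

Over Δt = 530 − 64.9 = 465.1 minutes, the level fell by a factor of 383/26.1 ≈ 14.674.
n = log₂(14.674) ≈ 3.8752 half-lives, so t½ = 465.1/3.8752 ≈ 120.02 minutes.
From t = 530 to t = 701: 26.1 × (1/2)^((701−530)/120.02) ≈ 9.7217 mg.

9.72 mg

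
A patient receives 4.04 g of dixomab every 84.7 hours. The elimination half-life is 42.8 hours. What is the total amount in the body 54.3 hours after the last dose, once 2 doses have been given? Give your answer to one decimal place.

2.1 g

The 2 doses were given 139, 54.3 hours ago.
Total = 4.04·(1/2)^(139/42.8) + 4.04·(1/2)^(54.3/42.8)
      = 0.42534 + 1.6767 ≈ 2.1021 g.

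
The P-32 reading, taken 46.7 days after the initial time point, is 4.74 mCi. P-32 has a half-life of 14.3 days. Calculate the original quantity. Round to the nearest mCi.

46 mCi

Number of half-lives elapsed: n = 46.7/14.3 ≈ 3.2657.
A₀ = A × 2^n = 4.74 × 2^3.2657 = 4.74 × 9.618 ≈ 45.589 mCi.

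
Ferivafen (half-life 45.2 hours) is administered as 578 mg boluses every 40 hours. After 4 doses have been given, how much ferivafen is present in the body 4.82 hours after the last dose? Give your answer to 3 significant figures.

The 4 doses were given 124.82, 84.82, 44.82, 4.82 hours ago.
Total = 578·(1/2)^(124.82/45.2) + 578·(1/2)^(84.82/45.2) + 578·(1/2)^(44.82/45.2) + 578·(1/2)^(4.82/45.2)
      = 85.238 + 157.41 + 290.69 + 536.82 ≈ 1070.2 mg.

1070 mg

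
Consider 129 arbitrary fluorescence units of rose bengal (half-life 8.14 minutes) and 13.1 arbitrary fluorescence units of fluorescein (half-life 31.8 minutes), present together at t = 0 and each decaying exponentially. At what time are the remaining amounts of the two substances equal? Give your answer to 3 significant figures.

Set 129·(1/2)^(t/8.14) = 13.1·(1/2)^(t/31.8).
Taking log₂: log₂(129/13.1) = t·(1/8.14 − 1/31.8).
log₂(9.8473) = 3.2997; 1/8.14 − 1/31.8 = 0.091404.
t = 3.2997 / 0.091404 ≈ 36.101 minutes.

36.1 minutes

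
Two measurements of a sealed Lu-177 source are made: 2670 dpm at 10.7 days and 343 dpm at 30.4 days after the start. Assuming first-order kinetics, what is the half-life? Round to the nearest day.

Over Δt = 30.4 − 10.7 = 19.7 days, the level fell by a factor of 2670/343 ≈ 7.7843.
n = log₂(7.7843) ≈ 2.9606 half-lives, so t½ = 19.7/2.9606 ≈ 6.6541 days.

7 days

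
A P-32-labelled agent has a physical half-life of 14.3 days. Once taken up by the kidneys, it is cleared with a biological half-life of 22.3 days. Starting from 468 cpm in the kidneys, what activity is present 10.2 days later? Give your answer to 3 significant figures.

208 cpm

1/t_eff = 1/t_phys + 1/t_biol = 1/14.3 + 1/22.3 = 0.11477 per day.
t_eff = 14.3 × 22.3 / (14.3 + 22.3) ≈ 8.7128 days.
Remaining = 468 × (1/2)^(10.2/8.7128) = 468 × (1/2)^1.1707 ≈ 207.89 cpm.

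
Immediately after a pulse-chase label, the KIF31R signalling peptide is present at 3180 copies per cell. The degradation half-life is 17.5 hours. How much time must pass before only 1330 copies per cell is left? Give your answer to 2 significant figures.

22 hours

Fraction remaining = 1330/3180 ≈ 0.41824.
n = log₂(3180/1330) = ln(2.391)/ln 2 ≈ 1.2576 half-lives.
t = n × t½ = 1.2576 × 17.5 ≈ 22.008 hours.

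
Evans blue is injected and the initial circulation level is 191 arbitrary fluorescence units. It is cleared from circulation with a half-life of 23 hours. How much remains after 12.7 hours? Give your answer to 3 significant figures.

Number of half-lives: n = 12.7/23 ≈ 0.55217.
Remaining = 191 × (1/2)^0.55217 = 191 × 0.68199 ≈ 130.26 arbitrary fluorescence units.

130 arbitrary fluorescence units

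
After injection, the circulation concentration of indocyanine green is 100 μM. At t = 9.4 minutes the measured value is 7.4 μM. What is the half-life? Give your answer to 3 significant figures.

A/A₀ = 7.4/100 ≈ 0.074.
n = log₂(13.514) ≈ 3.7563 half-lives elapsed in 9.4 minutes.
t½ = 9.4/3.7563 ≈ 2.5024 minutes.

2.50 minutes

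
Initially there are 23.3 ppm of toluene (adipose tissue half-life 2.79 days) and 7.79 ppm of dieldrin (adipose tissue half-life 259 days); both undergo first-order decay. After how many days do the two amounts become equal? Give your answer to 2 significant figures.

4.5 days

Set 23.3·(1/2)^(t/2.79) = 7.79·(1/2)^(t/259).
Taking log₂: log₂(23.3/7.79) = t·(1/2.79 − 1/259).
log₂(2.991) = 1.5806; 1/2.79 − 1/259 = 0.35456.
t = 1.5806 / 0.35456 ≈ 4.458 days.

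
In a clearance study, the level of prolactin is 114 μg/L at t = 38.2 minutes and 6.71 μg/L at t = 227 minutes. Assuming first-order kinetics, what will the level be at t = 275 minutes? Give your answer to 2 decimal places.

3.27 μg/L

Over Δt = 227 − 38.2 = 188.8 minutes, the level fell by a factor of 114/6.71 ≈ 16.99.
n = log₂(16.99) ≈ 4.0866 half-lives, so t½ = 188.8/4.0866 ≈ 46.2 minutes.
From t = 227 to t = 275: 6.71 × (1/2)^((275−227)/46.2) ≈ 3.2656 μg/L.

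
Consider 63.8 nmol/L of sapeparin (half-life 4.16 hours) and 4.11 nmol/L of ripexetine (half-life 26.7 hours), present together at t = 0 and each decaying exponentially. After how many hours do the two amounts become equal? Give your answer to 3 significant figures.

19.5 hours

Set 63.8·(1/2)^(t/4.16) = 4.11·(1/2)^(t/26.7).
Taking log₂: log₂(63.8/4.11) = t·(1/4.16 − 1/26.7).
log₂(15.523) = 3.9563; 1/4.16 − 1/26.7 = 0.20293.
t = 3.9563 / 0.20293 ≈ 19.496 hours.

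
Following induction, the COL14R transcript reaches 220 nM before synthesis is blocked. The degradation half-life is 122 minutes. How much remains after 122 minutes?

Elapsed time is 1 half-life (122/122).
Each half-life halves the amount: 220 × (1/2)^1 = 220/2 = 110 nM.

110 nM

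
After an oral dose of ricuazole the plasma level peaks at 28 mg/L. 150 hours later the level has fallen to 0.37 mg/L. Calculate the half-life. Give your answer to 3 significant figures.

A/A₀ = 0.37/28 ≈ 0.013214.
n = log₂(75.676) ≈ 6.2418 half-lives elapsed in 150 hours.
t½ = 150/6.2418 ≈ 24.032 hours.

24.0 hours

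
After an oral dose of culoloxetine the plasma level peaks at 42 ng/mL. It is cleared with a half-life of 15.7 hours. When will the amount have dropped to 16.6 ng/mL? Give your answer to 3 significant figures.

Fraction remaining = 16.6/42 ≈ 0.39524.
n = log₂(42/16.6) = ln(2.5301)/ln 2 ≈ 1.3392 half-lives.
t = n × t½ = 1.3392 × 15.7 ≈ 21.026 hours.

21.0 hours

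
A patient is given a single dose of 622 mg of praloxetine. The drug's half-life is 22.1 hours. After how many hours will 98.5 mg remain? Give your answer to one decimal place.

58.8 hours

Fraction remaining = 98.5/622 ≈ 0.15836.
n = log₂(622/98.5) = ln(6.3147)/ln 2 ≈ 2.6587 half-lives.
t = n × t½ = 2.6587 × 22.1 ≈ 58.758 hours.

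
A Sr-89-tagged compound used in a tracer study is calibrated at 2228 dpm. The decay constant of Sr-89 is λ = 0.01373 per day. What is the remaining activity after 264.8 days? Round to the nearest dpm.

59 dpm

t½ = ln 2 / λ = 0.69315 / 0.01373 ≈ 50.484 days.
Number of half-lives: n = 264.8/50.484 ≈ 5.2452.
Remaining = 2228 × (1/2)^5.2452 = 2228 × 0.026365 ≈ 58.742 dpm.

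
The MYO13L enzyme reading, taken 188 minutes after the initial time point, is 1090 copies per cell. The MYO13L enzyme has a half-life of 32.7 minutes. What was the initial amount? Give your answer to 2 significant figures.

59000 copies per cell

Number of half-lives elapsed: n = 188/32.7 ≈ 5.7492.
A₀ = A × 2^n = 1090 × 2^5.7492 = 1090 × 53.789 ≈ 58630 copies per cell.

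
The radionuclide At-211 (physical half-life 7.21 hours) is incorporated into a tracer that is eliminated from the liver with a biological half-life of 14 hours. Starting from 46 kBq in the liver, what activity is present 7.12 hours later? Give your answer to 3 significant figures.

1/t_eff = 1/t_phys + 1/t_biol = 1/7.21 + 1/14 = 0.21012 per hour.
t_eff = 7.21 × 14 / (7.21 + 14) ≈ 4.7591 hours.
Remaining = 46 × (1/2)^(7.12/4.7591) = 46 × (1/2)^1.4961 ≈ 16.308 kBq.

16.3 kBq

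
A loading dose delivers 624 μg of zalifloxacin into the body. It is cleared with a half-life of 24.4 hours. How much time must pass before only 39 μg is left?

97.6 hours

39/624 = 1/16, so 4 half-lives have elapsed.
t = 4 × 24.4 = 97.6 hours.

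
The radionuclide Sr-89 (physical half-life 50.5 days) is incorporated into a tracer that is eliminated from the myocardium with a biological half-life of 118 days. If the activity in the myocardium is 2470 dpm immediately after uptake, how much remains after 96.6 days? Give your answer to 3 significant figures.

1/t_eff = 1/t_phys + 1/t_biol = 1/50.5 + 1/118 = 0.028277 per day.
t_eff = 50.5 × 118 / (50.5 + 118) ≈ 35.365 days.
Remaining = 2470 × (1/2)^(96.6/35.365) = 2470 × (1/2)^2.7315 ≈ 371.9 dpm.

372 dpm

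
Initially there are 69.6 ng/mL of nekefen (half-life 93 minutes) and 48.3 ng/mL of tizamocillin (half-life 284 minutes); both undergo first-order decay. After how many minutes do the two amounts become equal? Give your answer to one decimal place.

72.9 minutes

Set 69.6·(1/2)^(t/93) = 48.3·(1/2)^(t/284).
Taking log₂: log₂(69.6/48.3) = t·(1/93 − 1/284).
log₂(1.441) = 0.52706; 1/93 − 1/284 = 0.0072316.
t = 0.52706 / 0.0072316 ≈ 72.884 minutes.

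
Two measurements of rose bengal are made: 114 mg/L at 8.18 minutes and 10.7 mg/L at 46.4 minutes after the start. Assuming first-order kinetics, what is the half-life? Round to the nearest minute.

11 minutes

Over Δt = 46.4 − 8.18 = 38.22 minutes, the level fell by a factor of 114/10.7 ≈ 10.654.
n = log₂(10.654) ≈ 3.4134 half-lives, so t½ = 38.22/3.4134 ≈ 11.197 minutes.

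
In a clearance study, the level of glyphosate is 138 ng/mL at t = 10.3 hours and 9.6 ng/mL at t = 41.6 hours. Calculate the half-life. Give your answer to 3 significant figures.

Over Δt = 41.6 − 10.3 = 31.3 hours, the level fell by a factor of 138/9.6 ≈ 14.375.
n = log₂(14.375) ≈ 3.8455 half-lives, so t½ = 31.3/3.8455 ≈ 8.1394 hours.

8.14 hours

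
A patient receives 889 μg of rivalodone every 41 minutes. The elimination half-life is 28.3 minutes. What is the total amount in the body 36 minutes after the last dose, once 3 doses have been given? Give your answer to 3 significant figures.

The 3 doses were given 118, 77, 36 minutes ago.
Total = 889·(1/2)^(118/28.3) + 889·(1/2)^(77/28.3) + 889·(1/2)^(36/28.3)
      = 49.4 + 134.85 + 368.1 ≈ 552.35 μg.

552 μg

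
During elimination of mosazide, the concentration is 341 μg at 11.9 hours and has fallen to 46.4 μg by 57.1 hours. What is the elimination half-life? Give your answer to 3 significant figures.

15.7 hours

Over Δt = 57.1 − 11.9 = 45.2 hours, the level fell by a factor of 341/46.4 ≈ 7.3491.
n = log₂(7.3491) ≈ 2.8776 half-lives, so t½ = 45.2/2.8776 ≈ 15.708 hours.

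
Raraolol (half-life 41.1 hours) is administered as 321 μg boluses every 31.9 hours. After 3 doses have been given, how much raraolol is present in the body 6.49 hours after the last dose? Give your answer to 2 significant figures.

550 μg

The 3 doses were given 70.29, 38.39, 6.49 hours ago.
Total = 321·(1/2)^(70.29/41.1) + 321·(1/2)^(38.39/41.1) + 321·(1/2)^(6.49/41.1)
      = 98.102 + 168.01 + 287.72 ≈ 553.83 μg.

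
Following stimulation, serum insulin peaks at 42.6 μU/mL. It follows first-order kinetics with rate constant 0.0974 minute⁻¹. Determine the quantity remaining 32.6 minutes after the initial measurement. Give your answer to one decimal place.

t½ = ln 2 / λ = 0.69315 / 0.0974 ≈ 7.1165 minutes.
Number of half-lives: n = 32.6/7.1165 ≈ 4.5809.
Remaining = 42.6 × (1/2)^4.5809 = 42.6 × 0.041784 ≈ 1.78 μU/mL.

1.8 μU/mL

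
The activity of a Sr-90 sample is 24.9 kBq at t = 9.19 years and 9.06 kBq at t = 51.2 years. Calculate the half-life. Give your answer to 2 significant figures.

29 years

Over Δt = 51.2 − 9.19 = 42.01 years, the level fell by a factor of 24.9/9.06 ≈ 2.7483.
n = log₂(2.7483) ≈ 1.4586 half-lives, so t½ = 42.01/1.4586 ≈ 28.802 years.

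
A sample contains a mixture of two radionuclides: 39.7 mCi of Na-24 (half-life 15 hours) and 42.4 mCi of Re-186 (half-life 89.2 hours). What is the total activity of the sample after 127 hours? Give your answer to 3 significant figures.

Na-24: 39.7 × (1/2)^(127/15) = 39.7 × (1/2)^8.4667 ≈ 0.11222 mCi.
Re-186: 42.4 × (1/2)^(127/89.2) = 42.4 × (1/2)^1.4238 ≈ 15.804 mCi.
Total = 0.11222 + 15.804 ≈ 15.916 mCi.

15.9 mCi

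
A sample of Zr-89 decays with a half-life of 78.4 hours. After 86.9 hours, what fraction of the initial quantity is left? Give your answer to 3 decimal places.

0.464

n = 86.9/78.4 ≈ 1.1084 half-lives.
Fraction remaining = (1/2)^1.1084 ≈ 0.4638.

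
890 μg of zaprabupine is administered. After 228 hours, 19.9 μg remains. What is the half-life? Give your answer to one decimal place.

41.6 hours

A/A₀ = 19.9/890 ≈ 0.02236.
n = log₂(44.724) ≈ 5.483 half-lives elapsed in 228 hours.
t½ = 228/5.483 ≈ 41.583 hours.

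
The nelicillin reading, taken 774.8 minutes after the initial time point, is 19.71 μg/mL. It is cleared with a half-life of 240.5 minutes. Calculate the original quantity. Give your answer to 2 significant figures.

180 μg/mL

Number of half-lives elapsed: n = 774.8/240.5 ≈ 3.2216.
A₀ = A × 2^n = 19.71 × 2^3.2216 = 19.71 × 9.3283 ≈ 183.86 μg/mL.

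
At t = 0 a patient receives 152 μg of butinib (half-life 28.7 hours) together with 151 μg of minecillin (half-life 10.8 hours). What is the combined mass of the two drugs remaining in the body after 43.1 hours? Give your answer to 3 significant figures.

63.2 μg

butinib: 152 × (1/2)^(43.1/28.7) = 152 × (1/2)^1.5017 ≈ 53.675 μg.
minecillin: 151 × (1/2)^(43.1/10.8) = 151 × (1/2)^3.9907 ≈ 9.4983 μg.
Total = 53.675 + 9.4983 ≈ 63.174 μg.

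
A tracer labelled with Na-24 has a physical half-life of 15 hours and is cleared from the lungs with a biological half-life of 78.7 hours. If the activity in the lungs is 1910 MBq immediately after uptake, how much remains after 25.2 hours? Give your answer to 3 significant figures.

1/t_eff = 1/t_phys + 1/t_biol = 1/15 + 1/78.7 = 0.079373 per hour.
t_eff = 15 × 78.7 / (15 + 78.7) ≈ 12.599 hours.
Remaining = 1910 × (1/2)^(25.2/12.599) = 1910 × (1/2)^2.0002 ≈ 477.43 MBq.

477 MBq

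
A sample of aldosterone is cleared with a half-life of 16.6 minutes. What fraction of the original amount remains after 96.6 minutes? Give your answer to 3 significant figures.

0.0177

n = 96.6/16.6 ≈ 5.8193 half-lives.
Fraction remaining = (1/2)^5.8193 ≈ 0.01771.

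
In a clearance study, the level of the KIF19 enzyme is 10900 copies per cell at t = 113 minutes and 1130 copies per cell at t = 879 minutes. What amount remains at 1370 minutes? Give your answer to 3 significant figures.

264 copies per cell

Over Δt = 879 − 113 = 766 minutes, the level fell by a factor of 10900/1130 ≈ 9.646.
n = log₂(9.646) ≈ 3.2699 half-lives, so t½ = 766/3.2699 ≈ 234.26 minutes.
From t = 879 to t = 1370: 1130 × (1/2)^((1370−879)/234.26) ≈ 264.31 copies per cell.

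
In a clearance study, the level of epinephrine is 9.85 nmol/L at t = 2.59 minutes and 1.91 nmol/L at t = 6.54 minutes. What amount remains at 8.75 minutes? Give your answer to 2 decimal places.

0.76 nmol/L

Over Δt = 6.54 − 2.59 = 3.95 minutes, the level fell by a factor of 9.85/1.91 ≈ 5.1571.
n = log₂(5.1571) ≈ 2.3666 half-lives, so t½ = 3.95/2.3666 ≈ 1.6691 minutes.
From t = 6.54 to t = 8.75: 1.91 × (1/2)^((8.75−6.54)/1.6691) ≈ 0.76287 nmol/L.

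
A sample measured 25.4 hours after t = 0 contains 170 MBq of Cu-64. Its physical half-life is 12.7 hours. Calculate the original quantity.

680 MBq

Number of half-lives elapsed: n = 25.4/12.7 ≈ 2.
A₀ = A × 2^n = 170 × 2^2 = 170 × 4 ≈ 680 MBq.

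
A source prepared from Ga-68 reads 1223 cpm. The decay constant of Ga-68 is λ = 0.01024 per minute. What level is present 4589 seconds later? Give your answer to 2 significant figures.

560 cpm

t½ = ln 2 / λ = 0.69315 / 0.01024 ≈ 67.69 minutes.
Convert the elapsed time: 4589 seconds = 76.4833 minutes.
Number of half-lives: n = 76.4833/67.69 ≈ 1.1299.
Remaining = 1223 × (1/2)^1.1299 = 1223 × 0.45695 ≈ 558.85 cpm.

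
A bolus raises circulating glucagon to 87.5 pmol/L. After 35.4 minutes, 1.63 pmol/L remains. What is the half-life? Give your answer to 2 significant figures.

6.2 minutes

A/A₀ = 1.63/87.5 ≈ 0.018629.
n = log₂(53.681) ≈ 5.7463 half-lives elapsed in 35.4 minutes.
t½ = 35.4/5.7463 ≈ 6.1604 minutes.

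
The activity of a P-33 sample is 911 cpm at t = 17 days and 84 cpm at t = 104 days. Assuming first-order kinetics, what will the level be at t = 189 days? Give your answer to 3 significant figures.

8.18 cpm

Over Δt = 104 − 17 = 87 days, the level fell by a factor of 911/84 ≈ 10.845.
n = log₂(10.845) ≈ 3.439 half-lives, so t½ = 87/3.439 ≈ 25.298 days.
From t = 104 to t = 189: 84 × (1/2)^((189−104)/25.298) ≈ 8.1816 cpm.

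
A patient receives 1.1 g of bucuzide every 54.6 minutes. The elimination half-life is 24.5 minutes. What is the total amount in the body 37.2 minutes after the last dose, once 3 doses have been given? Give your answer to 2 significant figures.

0.48 g

The 3 doses were given 146.4, 91.8, 37.2 minutes ago.
Total = 1.1·(1/2)^(146.4/24.5) + 1.1·(1/2)^(91.8/24.5) + 1.1·(1/2)^(37.2/24.5)
      = 0.017482 + 0.081932 + 0.38399 ≈ 0.4834 g.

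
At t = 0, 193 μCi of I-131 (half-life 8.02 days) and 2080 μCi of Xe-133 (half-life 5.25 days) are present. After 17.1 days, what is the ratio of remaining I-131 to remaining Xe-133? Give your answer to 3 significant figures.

0.202

I-131: 193 × (1/2)^(17.1/8.02) = 193 × (1/2)^2.1322 ≈ 44.026 μCi.
Xe-133: 2080 × (1/2)^(17.1/5.25) = 2080 × (1/2)^3.2571 ≈ 217.55 μCi.
Ratio ≈ 44.026 / 217.55 ≈ 0.20237.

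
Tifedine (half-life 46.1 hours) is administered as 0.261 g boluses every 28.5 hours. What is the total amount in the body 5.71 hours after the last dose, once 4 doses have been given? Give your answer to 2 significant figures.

The 4 doses were given 91.21, 62.71, 34.21, 5.71 hours ago.
Total = 0.261·(1/2)^(91.21/46.1) + 0.261·(1/2)^(62.71/46.1) + 0.261·(1/2)^(34.21/46.1) + 0.261·(1/2)^(5.71/46.1)
      = 0.066229 + 0.10166 + 0.15605 + 0.23953 ≈ 0.56346 g.

0.56 g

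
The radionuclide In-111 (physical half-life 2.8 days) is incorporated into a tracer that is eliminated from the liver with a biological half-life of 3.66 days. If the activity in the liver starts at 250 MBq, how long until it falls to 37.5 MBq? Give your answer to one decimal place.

4.3 days

1/t_eff = 1/t_phys + 1/t_biol = 1/2.8 + 1/3.66 = 0.63037 per day.
t_eff = 2.8 × 3.66 / (2.8 + 3.66) ≈ 1.5864 days.
n = log₂(250/37.5) ≈ 2.737; t = 2.737 × 1.5864 ≈ 4.3419 days.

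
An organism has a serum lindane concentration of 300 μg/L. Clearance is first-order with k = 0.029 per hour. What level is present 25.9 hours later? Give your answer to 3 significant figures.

t½ = ln 2 / k = 0.69315 / 0.029 ≈ 23.902 hours.
Number of half-lives: n = 25.9/23.902 ≈ 1.0836.
Remaining = 300 × (1/2)^1.0836 = 300 × 0.47185 ≈ 141.55 μg/L.

142 μg/L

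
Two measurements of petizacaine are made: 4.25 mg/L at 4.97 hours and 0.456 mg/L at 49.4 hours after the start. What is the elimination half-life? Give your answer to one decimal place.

13.8 hours

Over Δt = 49.4 − 4.97 = 44.43 hours, the level fell by a factor of 4.25/0.456 ≈ 9.3202.
n = log₂(9.3202) ≈ 3.2204 half-lives, so t½ = 44.43/3.2204 ≈ 13.797 hours.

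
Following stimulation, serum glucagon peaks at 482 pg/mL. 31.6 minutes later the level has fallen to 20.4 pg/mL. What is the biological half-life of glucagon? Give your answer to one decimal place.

6.9 minutes

A/A₀ = 20.4/482 ≈ 0.042324.
n = log₂(23.627) ≈ 4.5624 half-lives elapsed in 31.6 minutes.
t½ = 31.6/4.5624 ≈ 6.9262 minutes.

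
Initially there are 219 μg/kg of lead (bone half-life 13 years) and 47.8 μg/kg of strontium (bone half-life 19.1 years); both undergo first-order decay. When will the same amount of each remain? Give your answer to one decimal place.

Set 219·(1/2)^(t/13) = 47.8·(1/2)^(t/19.1).
Taking log₂: log₂(219/47.8) = t·(1/13 − 1/19.1).
log₂(4.5816) = 2.1958; 1/13 − 1/19.1 = 0.024567.
t = 2.1958 / 0.024567 ≈ 89.382 years.

89.4 years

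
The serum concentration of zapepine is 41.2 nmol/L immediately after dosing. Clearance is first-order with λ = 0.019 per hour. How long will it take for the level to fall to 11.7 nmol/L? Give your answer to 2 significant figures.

t½ = ln 2 / λ = 0.69315 / 0.019 ≈ 36.481 hours.
Fraction remaining = 11.7/41.2 ≈ 0.28398.
n = log₂(41.2/11.7) = ln(3.5214)/ln 2 ≈ 1.8161 half-lives.
t = n × t½ = 1.8161 × 36.481 ≈ 66.255 hours.

66 hours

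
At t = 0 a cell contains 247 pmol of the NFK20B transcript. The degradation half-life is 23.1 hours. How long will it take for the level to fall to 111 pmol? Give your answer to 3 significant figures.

26.7 hours

Fraction remaining = 111/247 ≈ 0.44939.
n = log₂(247/111) = ln(2.2252)/ln 2 ≈ 1.154 half-lives.
t = n × t½ = 1.154 × 23.1 ≈ 26.656 hours.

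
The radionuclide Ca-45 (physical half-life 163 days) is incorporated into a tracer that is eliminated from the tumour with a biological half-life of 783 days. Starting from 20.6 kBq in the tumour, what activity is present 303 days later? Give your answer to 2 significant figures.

1/t_eff = 1/t_phys + 1/t_biol = 1/163 + 1/783 = 0.0074121 per day.
t_eff = 163 × 783 / (163 + 783) ≈ 134.91 days.
Remaining = 20.6 × (1/2)^(303/134.91) = 20.6 × (1/2)^2.2459 ≈ 4.343 kBq.

4.3 kBq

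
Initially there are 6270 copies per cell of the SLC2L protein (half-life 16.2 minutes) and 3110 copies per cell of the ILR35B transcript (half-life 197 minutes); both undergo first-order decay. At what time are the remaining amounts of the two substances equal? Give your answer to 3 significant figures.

Set 6270·(1/2)^(t/16.2) = 3110·(1/2)^(t/197).
Taking log₂: log₂(6270/3110) = t·(1/16.2 − 1/197).
log₂(2.0161) = 1.0116; 1/16.2 − 1/197 = 0.056652.
t = 1.0116 / 0.056652 ≈ 17.855 minutes.

17.9 minutes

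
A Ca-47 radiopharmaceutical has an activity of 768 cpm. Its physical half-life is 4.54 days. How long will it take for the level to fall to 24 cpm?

24/768 = 1/32, so 5 half-lives have elapsed.
t = 5 × 4.54 = 22.7 days.

22.7 days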